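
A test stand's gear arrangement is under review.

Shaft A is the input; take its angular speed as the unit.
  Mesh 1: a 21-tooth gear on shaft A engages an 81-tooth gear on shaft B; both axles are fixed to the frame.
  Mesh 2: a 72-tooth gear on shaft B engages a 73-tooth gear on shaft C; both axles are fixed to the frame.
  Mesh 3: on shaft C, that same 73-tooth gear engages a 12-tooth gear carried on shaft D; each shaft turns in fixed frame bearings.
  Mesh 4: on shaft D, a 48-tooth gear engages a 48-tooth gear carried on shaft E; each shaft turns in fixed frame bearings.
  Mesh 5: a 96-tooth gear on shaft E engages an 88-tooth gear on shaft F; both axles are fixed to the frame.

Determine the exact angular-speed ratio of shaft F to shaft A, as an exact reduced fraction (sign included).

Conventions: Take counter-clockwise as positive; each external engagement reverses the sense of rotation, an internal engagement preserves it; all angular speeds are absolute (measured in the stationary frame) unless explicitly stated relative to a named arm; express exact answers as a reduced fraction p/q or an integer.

class = fixed-axis compound train [5 meshes; 5 ratios multiply, 5 sense flips]
mesh 1 [21T→81T]: running ratio 7/27, sense −
mesh 2 [72T→73T]: running ratio 56/219, sense +
mesh 3 [73T→12T]: running ratio 14/9, sense −
mesh 4 [48T→48T]: running ratio 14/9, sense +
mesh 5 [96T→88T]: running ratio 56/33, sense −
ω_out/ω_in = -56/33

-56/33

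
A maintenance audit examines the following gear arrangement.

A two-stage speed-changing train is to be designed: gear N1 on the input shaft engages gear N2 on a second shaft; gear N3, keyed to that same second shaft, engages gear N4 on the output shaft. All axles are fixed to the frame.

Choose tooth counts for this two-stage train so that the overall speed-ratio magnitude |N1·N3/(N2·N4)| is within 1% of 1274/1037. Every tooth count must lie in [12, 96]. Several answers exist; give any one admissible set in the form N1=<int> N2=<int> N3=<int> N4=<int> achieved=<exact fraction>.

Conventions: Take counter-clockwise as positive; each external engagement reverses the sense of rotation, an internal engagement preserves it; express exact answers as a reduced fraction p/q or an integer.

class = fixed-axis compound train [2-stage, 1274/1037 wanted]
target = 1274/1037 in lowest terms: an exact hit needs N1·N3 = k·1274 and N2·N4 = k·1037 for one integer k, every count in [12, 96]; additionally prefer no 1:1 stage (N1 ≠ N2, N3 ≠ N4)
k = 1: N1·N3 = 1274 = 14·91, N2·N4 = 1037 = 17·61
achieved = 14·91/(17·61) = 1274/1037; |achieved − target| = 0 ≤ 637/51850 ✓

N1=14 N2=17 N3=91 N4=61 achieved=1274/1037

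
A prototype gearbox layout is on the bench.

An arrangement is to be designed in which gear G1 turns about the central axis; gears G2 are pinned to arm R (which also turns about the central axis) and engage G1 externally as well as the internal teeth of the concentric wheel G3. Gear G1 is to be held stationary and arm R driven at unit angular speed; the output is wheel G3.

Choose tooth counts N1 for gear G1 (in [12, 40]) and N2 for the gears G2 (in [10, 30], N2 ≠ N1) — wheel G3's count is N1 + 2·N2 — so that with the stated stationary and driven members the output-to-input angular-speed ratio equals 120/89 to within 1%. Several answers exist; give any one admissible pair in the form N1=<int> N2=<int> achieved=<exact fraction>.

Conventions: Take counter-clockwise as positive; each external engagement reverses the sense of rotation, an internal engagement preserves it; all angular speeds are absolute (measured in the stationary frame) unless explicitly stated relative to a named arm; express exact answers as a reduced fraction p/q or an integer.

N1=31 N2=29 achieved=120/89

topology: planetary set — design target 120/89, arm = carrier (Willis)
Willis with ω_sun = 0: ω_ring/ω_arm = (N1+N3)/N3; set equal to 120/89  ⇒  N3/N1 = 1/(120/89 − 1) = 89/31
N3 = N1 + 2·N2  ⇒  N2/N1 = (N3/N1 − 1)/2 = (89/31 − 1)/2 = 29/31
smallest multiple with N1 ≥ 12 and N2 ≥ 10: k = 1  ⇒  N1 = 1·31 = 31, N2 = 1·29 = 29 (N1 ≤ 40, N2 ≤ 30, N2 ≠ N1 ✓), N3 = 31 + 2·29 = 89
check: (N1+N3)/N3 with N1 = 31, N3 = 89 gives 120/89; |achieved − target| = 0 ≤ 6/445 ✓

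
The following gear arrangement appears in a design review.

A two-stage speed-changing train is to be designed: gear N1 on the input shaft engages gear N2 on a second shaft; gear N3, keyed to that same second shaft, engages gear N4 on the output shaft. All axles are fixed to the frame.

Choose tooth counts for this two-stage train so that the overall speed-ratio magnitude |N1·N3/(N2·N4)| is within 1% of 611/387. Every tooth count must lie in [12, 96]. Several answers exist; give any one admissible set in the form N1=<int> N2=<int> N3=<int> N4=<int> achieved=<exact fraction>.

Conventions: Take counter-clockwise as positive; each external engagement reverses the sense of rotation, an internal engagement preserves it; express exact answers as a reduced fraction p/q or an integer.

design class (target 611/387): fixed-axis compound train
target = 611/387 in lowest terms: an exact hit needs N1·N3 = k·611 and N2·N4 = k·387 for one integer k, every count in [12, 96]; additionally prefer no 1:1 stage (N1 ≠ N2, N3 ≠ N4)
k = 1: no 1:1-free in-range split of k·611 and k·387 into factor pairs; take k = 2
k = 2: N1·N3 = 1222 = 13·94, N2·N4 = 774 = 18·43
achieved = 13·94/(18·43) = 611/387; |achieved − target| = 0 ≤ 611/38700 ✓

N1=13 N2=18 N3=94 N4=43 achieved=611/387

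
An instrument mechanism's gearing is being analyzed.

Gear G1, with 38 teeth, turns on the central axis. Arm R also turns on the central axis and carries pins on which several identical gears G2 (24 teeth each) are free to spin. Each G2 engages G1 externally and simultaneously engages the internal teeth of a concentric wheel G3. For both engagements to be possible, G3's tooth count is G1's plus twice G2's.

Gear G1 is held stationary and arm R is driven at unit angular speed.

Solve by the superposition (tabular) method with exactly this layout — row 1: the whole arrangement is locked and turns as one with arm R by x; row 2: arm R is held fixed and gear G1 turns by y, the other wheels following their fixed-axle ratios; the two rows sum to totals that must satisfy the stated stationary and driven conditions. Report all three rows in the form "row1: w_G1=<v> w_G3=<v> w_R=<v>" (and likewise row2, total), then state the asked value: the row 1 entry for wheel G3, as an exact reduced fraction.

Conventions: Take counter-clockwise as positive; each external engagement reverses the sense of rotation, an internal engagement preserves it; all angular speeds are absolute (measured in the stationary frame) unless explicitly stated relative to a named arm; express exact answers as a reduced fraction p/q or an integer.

class = planetary set [G3 = 38+2·24 = 86; Willis about the carrier]
row 1 (train locked, turned with arm): all members turn x
row 2 (arm held, sun turns y): ω_ring = −(38/86)·y, ω_arm = 0
boundary: total ω_sun = x + y = 0 and total ω_arm = x = 1  ⇒  y = -1, x = 1
row 2 ring = −(38/86)·(-1) = 19/43
totals (row 1 + row 2): sun 1 + (-1) = 0, ring 1 + 19/43 = 62/43, arm 1 + 0 = 1
asked cell (row1, ring) = 1

row1: w_G1=1 w_G3=1 w_R=1
row2: w_G1=-1 w_G3=19/43 w_R=0
total: w_G1=0 w_G3=62/43 w_R=1
asked value: 1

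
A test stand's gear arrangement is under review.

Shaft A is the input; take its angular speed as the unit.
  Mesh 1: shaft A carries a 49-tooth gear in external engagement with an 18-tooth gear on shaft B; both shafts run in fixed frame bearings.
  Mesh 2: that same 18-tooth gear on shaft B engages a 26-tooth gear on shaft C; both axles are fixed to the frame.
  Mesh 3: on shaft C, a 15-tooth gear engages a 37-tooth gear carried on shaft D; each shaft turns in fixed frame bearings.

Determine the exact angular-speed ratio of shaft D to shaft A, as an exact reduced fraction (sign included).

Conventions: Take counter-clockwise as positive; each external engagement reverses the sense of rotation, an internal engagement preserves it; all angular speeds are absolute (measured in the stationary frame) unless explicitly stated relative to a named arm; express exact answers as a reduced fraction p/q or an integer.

-735/962

class = fixed-axis compound train [3 meshes; 3 ratios multiply, 3 sense flips]
mesh 1 [49T→18T]: running ratio 49/18, sense −
mesh 2 [18T→26T]: running ratio 49/26, sense +
mesh 3 [15T→37T]: running ratio 735/962, sense −
ω_out/ω_in = -735/962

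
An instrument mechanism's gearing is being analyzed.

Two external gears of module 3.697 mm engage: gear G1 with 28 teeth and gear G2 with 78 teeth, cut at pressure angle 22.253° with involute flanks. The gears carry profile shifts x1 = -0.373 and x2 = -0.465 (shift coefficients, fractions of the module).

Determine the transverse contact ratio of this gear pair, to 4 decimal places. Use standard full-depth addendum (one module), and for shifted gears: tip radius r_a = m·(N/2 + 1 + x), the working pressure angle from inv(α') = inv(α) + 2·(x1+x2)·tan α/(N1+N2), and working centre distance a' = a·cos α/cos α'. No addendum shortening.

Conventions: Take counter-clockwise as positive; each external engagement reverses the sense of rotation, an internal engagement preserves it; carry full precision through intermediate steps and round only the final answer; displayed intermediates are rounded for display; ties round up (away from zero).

1.8271

class = single-mesh tooth geometry [involute pair 28T × 78T, m = 3.697]
base radii: r_b1 = 47.903099, r_b2 = 133.444348
tip radii: r_a1 = 54.076019, r_a2 = 146.160895
inv(α') = inv(22.253°) + 2·(-0.373-0.465)·tan α/(28+78) = 0.01431426  ⇒  α' = 19.74115°
a' = a·cos α / cos α' = 195.9410·cos 22.253°/cos 19.74115° = 192.671074
action lengths: √(r_a1²−r_b1²) = 25.090016, √(r_a2²−r_b2²) = 59.628963
base pitch p_b = π·m·cos α = 10.749430
CR = (25.090016 + 59.628963 − 192.671074·sin 19.74115°)/10.749430 = 1.827093
contact ratio ≈ 1.8271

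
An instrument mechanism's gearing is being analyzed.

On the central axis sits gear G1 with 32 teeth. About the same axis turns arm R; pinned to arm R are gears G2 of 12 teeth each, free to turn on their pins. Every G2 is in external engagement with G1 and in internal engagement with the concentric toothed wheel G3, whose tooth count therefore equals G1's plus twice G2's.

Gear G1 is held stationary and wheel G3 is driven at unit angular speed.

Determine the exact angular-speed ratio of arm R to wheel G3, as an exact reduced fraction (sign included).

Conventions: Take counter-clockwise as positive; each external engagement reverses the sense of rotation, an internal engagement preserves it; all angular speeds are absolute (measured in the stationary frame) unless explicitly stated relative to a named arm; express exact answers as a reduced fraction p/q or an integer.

7/11

planetary set (32T centre, 12T on arm, 56T internal) — Willis relation
ring teeth: 32 + 2·12 = 56
32(ω_sun−ω_arm) = −56(ω_ring−ω_arm),  ω_sun = 0, ω_ring = 1
32(0−ω_arm) = −56(1−ω_arm)  ⇒  88·ω_arm = 56  ⇒  ω_arm = 7/11
ω_out/ω_in = 7/11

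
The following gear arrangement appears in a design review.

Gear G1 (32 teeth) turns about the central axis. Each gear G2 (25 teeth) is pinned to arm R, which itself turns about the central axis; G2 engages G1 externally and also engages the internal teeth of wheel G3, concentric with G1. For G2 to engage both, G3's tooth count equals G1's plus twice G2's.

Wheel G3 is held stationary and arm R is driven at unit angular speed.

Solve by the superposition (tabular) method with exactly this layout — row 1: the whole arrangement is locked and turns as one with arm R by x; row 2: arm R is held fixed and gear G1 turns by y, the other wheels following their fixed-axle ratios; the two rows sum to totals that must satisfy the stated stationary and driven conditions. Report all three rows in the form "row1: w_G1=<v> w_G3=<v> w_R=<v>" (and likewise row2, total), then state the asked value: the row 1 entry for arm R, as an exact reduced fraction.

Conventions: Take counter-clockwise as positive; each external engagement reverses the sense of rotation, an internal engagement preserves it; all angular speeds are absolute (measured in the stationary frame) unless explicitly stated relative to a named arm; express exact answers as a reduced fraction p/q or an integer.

topology: planetary set — G1 32T / G2 25T / G3 82T, arm = carrier (Willis)
superposition row 1 [locked train]: every member turns x
row 2: sun turns y, ring = −(32/82)·y, arm 0
boundary: total ω_ring = x − (32/82)·y = 0 and total ω_arm = x = 1  ⇒  y = 41/16, x = 1
row 2 ring = −(32/82)·41/16 = -1
totals (row 1 + row 2): sun 1 + 41/16 = 57/16, ring 1 + (-1) = 0, arm 1 + 0 = 1
asked cell (row1, arm) = 1

row1: w_G1=1 w_G3=1 w_R=1
row2: w_G1=41/16 w_G3=-1 w_R=0
total: w_G1=57/16 w_G3=0 w_R=1
asked value: 1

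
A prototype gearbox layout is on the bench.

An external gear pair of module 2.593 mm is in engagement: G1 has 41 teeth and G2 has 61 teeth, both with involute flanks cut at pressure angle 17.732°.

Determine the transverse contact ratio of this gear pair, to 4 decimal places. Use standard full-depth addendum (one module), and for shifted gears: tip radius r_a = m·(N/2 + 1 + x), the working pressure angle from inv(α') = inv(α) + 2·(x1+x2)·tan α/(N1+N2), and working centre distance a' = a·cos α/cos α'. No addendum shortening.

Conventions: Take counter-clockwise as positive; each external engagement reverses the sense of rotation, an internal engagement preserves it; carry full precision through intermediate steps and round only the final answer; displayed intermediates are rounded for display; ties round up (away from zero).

class = single-mesh tooth geometry [involute pair 41T × 61T, m = 2.593]
base radii: r_b1 = 50.631116, r_b2 = 75.329221
tip radii: r_a1 = 55.749500, r_a2 = 81.679500
no profile shift: α' = α, a' = a
action lengths: √(r_a1²−r_b1²) = 23.334456, √(r_a2²−r_b2²) = 31.576085
base pitch p_b = π·m·cos α = 7.759139
CR = (23.334456 + 31.576085 − 132.243000·sin 17.73200°)/7.759139 = 1.886027
contact ratio ≈ 1.8860

1.8860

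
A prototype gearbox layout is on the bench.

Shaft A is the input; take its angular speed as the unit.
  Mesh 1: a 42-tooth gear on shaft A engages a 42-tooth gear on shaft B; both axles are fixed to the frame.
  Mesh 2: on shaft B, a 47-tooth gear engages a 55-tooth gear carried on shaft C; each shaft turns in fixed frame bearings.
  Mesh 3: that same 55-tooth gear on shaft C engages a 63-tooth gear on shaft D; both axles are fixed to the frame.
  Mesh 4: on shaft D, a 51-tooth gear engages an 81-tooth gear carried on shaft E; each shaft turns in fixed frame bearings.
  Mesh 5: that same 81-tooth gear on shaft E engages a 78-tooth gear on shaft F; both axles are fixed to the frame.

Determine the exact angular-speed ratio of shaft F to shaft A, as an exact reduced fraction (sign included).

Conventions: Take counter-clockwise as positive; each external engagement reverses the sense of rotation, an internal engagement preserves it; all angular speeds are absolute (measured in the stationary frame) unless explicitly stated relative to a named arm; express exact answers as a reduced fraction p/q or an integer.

class = fixed-axis compound train [5 meshes; 5 ratios multiply, 5 sense flips]
mesh 1 [42T→42T]: running ratio 1, sense −
mesh 2 [47T→55T]: running ratio 47/55, sense +
mesh 3 [55T→63T]: running ratio 47/63, sense −
mesh 4 [51T→81T]: running ratio 799/1701, sense +
mesh 5 [81T→78T]: running ratio 799/1638, sense −
ω_out/ω_in = -799/1638

-799/1638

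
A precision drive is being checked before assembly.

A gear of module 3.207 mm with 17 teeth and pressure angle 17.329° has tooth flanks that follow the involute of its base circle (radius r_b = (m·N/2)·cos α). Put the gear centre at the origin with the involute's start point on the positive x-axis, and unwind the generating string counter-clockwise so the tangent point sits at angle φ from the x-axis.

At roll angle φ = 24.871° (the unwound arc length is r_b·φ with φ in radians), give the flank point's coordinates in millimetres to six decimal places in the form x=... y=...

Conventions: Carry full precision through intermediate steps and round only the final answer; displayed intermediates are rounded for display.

single-mesh involute tooth geometry (17T wheel at module 3.207)
pitch radius r_p = m·N/2 = 3.207·17/2 = 27.259500
base radius r_b = r_p·cos α = 27.259500·cos 17.329° = 26.022196
roll angle φ = 24.871° = 0.43408084 rad
x = r_b·(cos φ + φ·sin φ) = 28.359542
y = r_b·(sin φ − φ·cos φ) = 0.696192

x=28.359542 y=0.696192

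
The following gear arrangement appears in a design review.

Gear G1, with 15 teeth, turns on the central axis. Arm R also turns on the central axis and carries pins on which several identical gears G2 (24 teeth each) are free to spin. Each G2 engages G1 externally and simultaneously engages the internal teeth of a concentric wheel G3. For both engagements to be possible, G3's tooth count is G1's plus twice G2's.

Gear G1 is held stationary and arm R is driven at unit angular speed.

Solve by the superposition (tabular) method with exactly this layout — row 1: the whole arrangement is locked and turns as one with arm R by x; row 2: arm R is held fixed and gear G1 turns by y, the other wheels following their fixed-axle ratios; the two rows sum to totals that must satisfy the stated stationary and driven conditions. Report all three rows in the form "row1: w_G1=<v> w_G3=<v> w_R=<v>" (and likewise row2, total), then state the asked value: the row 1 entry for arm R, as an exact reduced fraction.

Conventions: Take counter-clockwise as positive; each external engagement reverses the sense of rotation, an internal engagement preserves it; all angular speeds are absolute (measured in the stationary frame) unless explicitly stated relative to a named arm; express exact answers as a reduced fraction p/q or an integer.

row1: w_G1=1 w_G3=1 w_R=1
row2: w_G1=-1 w_G3=5/21 w_R=0
total: w_G1=0 w_G3=26/21 w_R=1
asked value: 1

class = planetary set [G3 = 15+2·24 = 63; Willis about the carrier]
row 1 — lock + rotate with arm: ω_sun = ω_ring = ω_arm = x
row 2 (arm held, sun turns y): ω_ring = −(15/63)·y, ω_arm = 0
boundary: total ω_sun = x + y = 0 and total ω_arm = x = 1  ⇒  y = -1, x = 1
row 2 ring = −(15/63)·(-1) = 5/21
totals (row 1 + row 2): sun 1 + (-1) = 0, ring 1 + 5/21 = 26/21, arm 1 + 0 = 1
asked cell (row1, arm) = 1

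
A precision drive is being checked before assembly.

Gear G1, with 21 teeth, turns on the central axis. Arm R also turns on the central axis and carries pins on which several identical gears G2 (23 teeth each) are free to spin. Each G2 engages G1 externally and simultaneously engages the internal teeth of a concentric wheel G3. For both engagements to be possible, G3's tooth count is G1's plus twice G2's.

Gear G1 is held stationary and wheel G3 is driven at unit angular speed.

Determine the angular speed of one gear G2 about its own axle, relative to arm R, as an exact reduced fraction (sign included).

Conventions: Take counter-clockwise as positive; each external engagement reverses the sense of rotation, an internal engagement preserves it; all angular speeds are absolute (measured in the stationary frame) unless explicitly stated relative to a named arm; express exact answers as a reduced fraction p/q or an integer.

topology: planetary set — G1 21T / G2 23T / G3 67T, arm = carrier (Willis)
ring teeth: 21 + 2·23 = 67
21(ω_sun−ω_arm) = −67(ω_ring−ω_arm),  ω_sun = 0, ω_ring = 1
21(0−ω_arm) = −67(1−ω_arm)  ⇒  88·ω_arm = 67  ⇒  ω_arm = 67/88
sun–planet mesh: 21·(0−67/88) = −23·(ω_p−ω_arm)  ⇒  ω_p−ω_arm = 1407/2024
exact speed ratio = 1407/2024

1407/2024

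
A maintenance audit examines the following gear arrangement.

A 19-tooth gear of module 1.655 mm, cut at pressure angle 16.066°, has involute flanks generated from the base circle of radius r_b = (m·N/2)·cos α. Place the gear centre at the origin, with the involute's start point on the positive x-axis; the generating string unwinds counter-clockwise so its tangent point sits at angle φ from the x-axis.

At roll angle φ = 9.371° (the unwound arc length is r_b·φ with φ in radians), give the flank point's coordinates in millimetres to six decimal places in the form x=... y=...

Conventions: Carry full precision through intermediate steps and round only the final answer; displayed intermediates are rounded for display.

x=15.309162 y=0.021975

recognized (one wheel, involute flank): single-mesh tooth geometry, m = 1.655, N = 19
pitch radius r_p = m·N/2 = 1.655·19/2 = 15.722500
base radius r_b = r_p·cos α = 15.722500·cos 16.066° = 15.108435
roll angle φ = 9.371° = 0.16355480 rad
x = r_b·(cos φ + φ·sin φ) = 15.309162
y = r_b·(sin φ − φ·cos φ) = 0.021975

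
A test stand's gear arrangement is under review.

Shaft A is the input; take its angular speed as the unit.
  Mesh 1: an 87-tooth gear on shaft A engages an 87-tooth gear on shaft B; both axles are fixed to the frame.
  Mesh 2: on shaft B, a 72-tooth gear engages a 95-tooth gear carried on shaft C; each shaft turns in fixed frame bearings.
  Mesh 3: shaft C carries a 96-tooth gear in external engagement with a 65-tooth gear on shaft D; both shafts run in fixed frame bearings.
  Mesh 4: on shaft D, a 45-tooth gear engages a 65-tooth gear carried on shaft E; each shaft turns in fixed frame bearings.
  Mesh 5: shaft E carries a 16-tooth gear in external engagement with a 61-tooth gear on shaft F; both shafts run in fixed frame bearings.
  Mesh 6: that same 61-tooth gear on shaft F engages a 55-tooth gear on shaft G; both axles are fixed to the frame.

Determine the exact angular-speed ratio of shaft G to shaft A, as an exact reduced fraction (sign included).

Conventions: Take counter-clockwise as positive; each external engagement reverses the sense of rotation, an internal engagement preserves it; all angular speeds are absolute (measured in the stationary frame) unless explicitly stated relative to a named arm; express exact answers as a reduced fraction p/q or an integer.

class = fixed-axis compound train [6 meshes; 6 ratios multiply, 6 sense flips]
mesh 1 [87T→87T]: running ratio 1, sense −
mesh 2 [72T→95T]: running ratio 72/95, sense +
mesh 3 [96T→65T]: running ratio 6912/6175, sense −
mesh 4 [45T→65T]: running ratio 62208/80275, sense +
mesh 5 [16T→61T]: running ratio 995328/4896775, sense −
mesh 6 [61T→55T]: running ratio 995328/4415125, sense +
ω_out/ω_in = 995328/4415125

995328/4415125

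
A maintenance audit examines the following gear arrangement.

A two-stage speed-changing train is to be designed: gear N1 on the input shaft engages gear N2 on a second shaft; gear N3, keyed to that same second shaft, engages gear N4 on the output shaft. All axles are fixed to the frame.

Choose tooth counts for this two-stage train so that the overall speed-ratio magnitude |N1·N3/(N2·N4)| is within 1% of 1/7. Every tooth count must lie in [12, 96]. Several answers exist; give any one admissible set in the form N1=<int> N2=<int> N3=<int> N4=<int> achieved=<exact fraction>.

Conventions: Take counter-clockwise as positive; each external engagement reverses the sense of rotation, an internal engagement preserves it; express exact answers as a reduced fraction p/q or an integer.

N1=12 N2=14 N3=12 N4=72 achieved=1/7

class = fixed-axis compound train [2-stage, 1/7 wanted]
target = 1/7 in lowest terms: an exact hit needs N1·N3 = k·1 and N2·N4 = k·7 for one integer k, every count in [12, 96]; additionally prefer no 1:1 stage (N1 ≠ N2, N3 ≠ N4)
k = 1…143: no 1:1-free in-range split of k·1 and k·7 into factor pairs; take k = 144
k = 144: N1·N3 = 144 = 12·12, N2·N4 = 1008 = 14·72
achieved = 12·12/(14·72) = 1/7; |achieved − target| = 0 ≤ 1/700 ✓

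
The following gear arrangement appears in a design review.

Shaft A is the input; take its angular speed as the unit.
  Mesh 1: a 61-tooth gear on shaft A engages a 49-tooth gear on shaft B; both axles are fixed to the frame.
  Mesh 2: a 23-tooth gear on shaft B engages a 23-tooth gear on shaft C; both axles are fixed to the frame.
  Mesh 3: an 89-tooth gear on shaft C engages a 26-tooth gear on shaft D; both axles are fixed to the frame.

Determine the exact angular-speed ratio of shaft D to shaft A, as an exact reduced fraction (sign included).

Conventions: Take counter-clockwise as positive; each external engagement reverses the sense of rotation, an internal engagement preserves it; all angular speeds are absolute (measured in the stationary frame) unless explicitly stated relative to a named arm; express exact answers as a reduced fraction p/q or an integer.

-5429/1274

class = fixed-axis compound train [3 meshes; 3 ratios multiply, 3 sense flips]
mesh 1 [61T→49T]: running ratio 61/49, sense −
mesh 2 [23T→23T]: running ratio 61/49, sense +
mesh 3 [89T→26T]: running ratio 5429/1274, sense −
ω_out/ω_in = -5429/1274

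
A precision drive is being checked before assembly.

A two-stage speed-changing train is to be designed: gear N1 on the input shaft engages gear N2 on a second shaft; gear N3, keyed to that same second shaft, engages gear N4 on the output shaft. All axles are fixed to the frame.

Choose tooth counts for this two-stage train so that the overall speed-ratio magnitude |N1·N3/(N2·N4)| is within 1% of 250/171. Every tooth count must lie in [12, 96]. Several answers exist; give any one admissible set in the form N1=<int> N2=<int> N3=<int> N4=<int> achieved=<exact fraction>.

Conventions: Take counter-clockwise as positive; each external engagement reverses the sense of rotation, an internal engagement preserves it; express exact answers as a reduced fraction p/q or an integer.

N1=20 N2=18 N3=25 N4=19 achieved=250/171

2-stage fixed-axis compound train for ratio 250/171
target = 250/171 in lowest terms: an exact hit needs N1·N3 = k·250 and N2·N4 = k·171 for one integer k, every count in [12, 96]; additionally prefer no 1:1 stage (N1 ≠ N2, N3 ≠ N4)
k = 1: no 1:1-free in-range split of k·250 and k·171 into factor pairs; take k = 2
k = 2: N1·N3 = 500 = 20·25, N2·N4 = 342 = 18·19
achieved = 20·25/(18·19) = 250/171; |achieved − target| = 0 ≤ 5/342 ✓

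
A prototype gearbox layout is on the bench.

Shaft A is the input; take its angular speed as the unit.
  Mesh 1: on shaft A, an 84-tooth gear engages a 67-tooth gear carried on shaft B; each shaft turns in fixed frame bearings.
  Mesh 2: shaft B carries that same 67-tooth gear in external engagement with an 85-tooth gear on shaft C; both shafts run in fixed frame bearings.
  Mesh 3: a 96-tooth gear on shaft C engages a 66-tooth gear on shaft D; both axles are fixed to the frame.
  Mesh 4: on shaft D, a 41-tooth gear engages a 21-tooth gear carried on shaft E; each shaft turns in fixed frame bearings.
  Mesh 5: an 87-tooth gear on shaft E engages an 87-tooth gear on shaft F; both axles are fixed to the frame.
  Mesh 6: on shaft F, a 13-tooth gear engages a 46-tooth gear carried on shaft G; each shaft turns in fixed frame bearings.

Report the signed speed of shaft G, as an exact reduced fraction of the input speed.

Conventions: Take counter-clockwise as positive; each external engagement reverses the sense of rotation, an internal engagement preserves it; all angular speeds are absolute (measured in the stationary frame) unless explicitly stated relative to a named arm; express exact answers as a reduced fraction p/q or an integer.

17056/21505

6-mesh fixed-axis compound train (all bearings frame-fixed)
mesh 1 [84T→67T]: |ω|/ω_in = 1×84/67 = 84/67, sense flips to −
mesh 2 [67T→85T]: |ω|/ω_in = (84/67)×67/85 = 84/85, sense flips to +
mesh 3 [96T→66T]: |ω|/ω_in = (84/85)×96/66 = 1344/935, sense flips to −
mesh 4 [41T→21T]: |ω|/ω_in = (1344/935)×41/21 = 2624/935, sense flips to +
mesh 5 [87T→87T]: |ω|/ω_in = (2624/935)×87/87 = 2624/935, sense flips to −
mesh 6 [13T→46T]: |ω|/ω_in = (2624/935)×13/46 = 17056/21505, sense flips to +
signed output speed (× input speed) = 17056/21505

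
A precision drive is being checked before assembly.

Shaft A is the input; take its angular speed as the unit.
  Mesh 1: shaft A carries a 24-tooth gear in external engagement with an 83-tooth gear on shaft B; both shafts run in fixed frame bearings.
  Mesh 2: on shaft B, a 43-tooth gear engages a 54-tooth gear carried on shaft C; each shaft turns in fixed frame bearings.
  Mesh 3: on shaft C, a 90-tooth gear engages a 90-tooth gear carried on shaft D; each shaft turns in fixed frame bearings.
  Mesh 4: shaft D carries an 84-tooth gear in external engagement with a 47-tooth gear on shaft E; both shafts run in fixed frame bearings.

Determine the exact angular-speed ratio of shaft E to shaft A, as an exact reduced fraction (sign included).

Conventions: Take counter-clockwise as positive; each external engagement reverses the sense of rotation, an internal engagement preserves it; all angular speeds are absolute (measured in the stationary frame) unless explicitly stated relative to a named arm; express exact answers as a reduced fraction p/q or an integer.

4816/11703

class = fixed-axis compound train [4 meshes; 4 ratios multiply, 4 sense flips]
mesh 1 [24T→83T]: running ratio 24/83, sense −
mesh 2 [43T→54T]: running ratio 172/747, sense +
mesh 3 [90T→90T]: running ratio 172/747, sense −
mesh 4 [84T→47T]: running ratio 4816/11703, sense +
ω_out/ω_in = 4816/11703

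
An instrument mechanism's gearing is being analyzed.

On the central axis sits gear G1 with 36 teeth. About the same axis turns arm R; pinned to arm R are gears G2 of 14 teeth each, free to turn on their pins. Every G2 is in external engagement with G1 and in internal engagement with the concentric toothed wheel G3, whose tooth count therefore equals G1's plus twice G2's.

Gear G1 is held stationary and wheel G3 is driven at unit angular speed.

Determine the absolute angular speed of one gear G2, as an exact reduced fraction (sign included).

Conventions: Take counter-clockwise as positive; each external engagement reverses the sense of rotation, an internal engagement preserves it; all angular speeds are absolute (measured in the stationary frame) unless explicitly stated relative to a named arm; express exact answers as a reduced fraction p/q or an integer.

topology: planetary set — G1 36T / G2 14T / G3 64T, arm = carrier (Willis)
ring teeth: 36 + 2·14 = 64
36(ω_sun−ω_arm) = −64(ω_ring−ω_arm),  ω_sun = 0, ω_ring = 1
36(0−ω_arm) = −64(1−ω_arm)  ⇒  100·ω_arm = 64  ⇒  ω_arm = 16/25
sun–planet mesh: 36·(0−16/25) = −14·(ω_p−ω_arm)  ⇒  ω_p−ω_arm = 288/175
ω_p = 16/25 + 288/175 = 16/7
exact speed ratio = 16/7

16/7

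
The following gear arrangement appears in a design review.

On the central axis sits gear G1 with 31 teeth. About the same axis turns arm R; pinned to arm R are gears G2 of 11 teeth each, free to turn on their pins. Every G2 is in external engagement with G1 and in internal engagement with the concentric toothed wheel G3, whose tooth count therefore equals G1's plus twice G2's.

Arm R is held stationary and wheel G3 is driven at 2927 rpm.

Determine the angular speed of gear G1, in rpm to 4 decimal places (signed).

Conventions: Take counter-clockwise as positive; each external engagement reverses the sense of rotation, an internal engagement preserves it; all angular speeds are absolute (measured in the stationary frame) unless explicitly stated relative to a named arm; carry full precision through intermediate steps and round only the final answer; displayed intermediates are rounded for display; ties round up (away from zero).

topology: planetary set — G1 31T / G2 11T / G3 53T, arm = carrier (Willis)
normalise by the input: solve with ω_ring = 1, then scale by 2927 rpm
ring teeth: 31 + 2·11 = 53
31(ω_sun−ω_arm) = −53(ω_ring−ω_arm),  ω_arm = 0, ω_ring = 1
ω_sun = 0 − (53/31)(1−0) = -53/31
scale: ω_sun = -53/31 × 2927 rpm = -5004.2258 rpm

-5004.2258 rpm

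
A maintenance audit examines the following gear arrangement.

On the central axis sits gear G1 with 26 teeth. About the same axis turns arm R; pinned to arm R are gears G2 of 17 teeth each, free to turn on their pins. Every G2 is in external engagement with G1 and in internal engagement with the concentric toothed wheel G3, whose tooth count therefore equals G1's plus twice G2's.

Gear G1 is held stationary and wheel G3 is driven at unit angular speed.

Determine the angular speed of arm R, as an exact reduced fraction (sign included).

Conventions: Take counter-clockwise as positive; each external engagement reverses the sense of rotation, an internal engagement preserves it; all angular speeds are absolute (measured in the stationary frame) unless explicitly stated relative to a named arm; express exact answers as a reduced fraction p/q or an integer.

30/43

class = planetary set [G3 = 26+2·17 = 60; Willis about the carrier]
ring teeth: 26 + 2·17 = 60
26(ω_sun−ω_arm) = −60(ω_ring−ω_arm),  ω_sun = 0, ω_ring = 1
26(0−ω_arm) = −60(1−ω_arm)  ⇒  86·ω_arm = 60  ⇒  ω_arm = 30/43
exact speed ratio = 30/43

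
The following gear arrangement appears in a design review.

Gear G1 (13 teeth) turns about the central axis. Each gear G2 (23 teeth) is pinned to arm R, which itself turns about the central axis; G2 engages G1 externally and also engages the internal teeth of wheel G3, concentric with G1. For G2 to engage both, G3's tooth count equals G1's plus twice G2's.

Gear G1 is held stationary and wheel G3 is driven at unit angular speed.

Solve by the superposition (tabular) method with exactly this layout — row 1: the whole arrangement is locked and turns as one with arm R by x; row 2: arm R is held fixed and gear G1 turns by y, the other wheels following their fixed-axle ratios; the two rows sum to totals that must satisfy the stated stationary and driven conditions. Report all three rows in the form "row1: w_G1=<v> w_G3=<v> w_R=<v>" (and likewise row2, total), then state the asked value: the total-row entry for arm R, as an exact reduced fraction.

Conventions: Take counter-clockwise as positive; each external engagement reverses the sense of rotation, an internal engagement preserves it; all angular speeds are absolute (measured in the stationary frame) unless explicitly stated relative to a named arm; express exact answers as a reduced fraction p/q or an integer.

topology: planetary set — G1 13T / G2 23T / G3 59T, arm = carrier (Willis)
superposition row 1 [locked train]: every member turns x
superposition row 2 [arm held]: sun y, ring −(13/59)·y, arm 0
boundary: total ω_sun = x + y = 0 and total ω_ring = x − (13/59)·y = 1  ⇒  y = -59/72, x = 59/72
row 2 ring = −(13/59)·(-59/72) = 13/72
totals (row 1 + row 2): sun 59/72 + (-59/72) = 0, ring 59/72 + 13/72 = 1, arm 59/72 + 0 = 59/72
asked cell (total, arm) = 59/72

row1: w_G1=59/72 w_G3=59/72 w_R=59/72
row2: w_G1=-59/72 w_G3=13/72 w_R=0
total: w_G1=0 w_G3=1 w_R=59/72
asked value: 59/72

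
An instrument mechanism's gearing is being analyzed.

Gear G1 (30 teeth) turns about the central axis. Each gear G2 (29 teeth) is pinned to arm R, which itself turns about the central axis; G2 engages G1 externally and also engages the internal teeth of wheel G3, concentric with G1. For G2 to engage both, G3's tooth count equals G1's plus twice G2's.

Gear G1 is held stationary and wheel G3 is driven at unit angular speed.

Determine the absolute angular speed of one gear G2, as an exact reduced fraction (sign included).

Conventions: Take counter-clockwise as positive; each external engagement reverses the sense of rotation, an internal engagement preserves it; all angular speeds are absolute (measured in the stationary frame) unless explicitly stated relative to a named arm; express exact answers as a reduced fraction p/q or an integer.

topology: planetary set — G1 30T / G2 29T / G3 88T, arm = carrier (Willis)
ring teeth: 30 + 2·29 = 88
30(ω_sun−ω_arm) = −88(ω_ring−ω_arm),  ω_sun = 0, ω_ring = 1
30(0−ω_arm) = −88(1−ω_arm)  ⇒  118·ω_arm = 88  ⇒  ω_arm = 44/59
sun–planet mesh: 30·(0−44/59) = −29·(ω_p−ω_arm)  ⇒  ω_p−ω_arm = 1320/1711
ω_p = 44/59 + 1320/1711 = 44/29
exact speed ratio = 44/29

44/29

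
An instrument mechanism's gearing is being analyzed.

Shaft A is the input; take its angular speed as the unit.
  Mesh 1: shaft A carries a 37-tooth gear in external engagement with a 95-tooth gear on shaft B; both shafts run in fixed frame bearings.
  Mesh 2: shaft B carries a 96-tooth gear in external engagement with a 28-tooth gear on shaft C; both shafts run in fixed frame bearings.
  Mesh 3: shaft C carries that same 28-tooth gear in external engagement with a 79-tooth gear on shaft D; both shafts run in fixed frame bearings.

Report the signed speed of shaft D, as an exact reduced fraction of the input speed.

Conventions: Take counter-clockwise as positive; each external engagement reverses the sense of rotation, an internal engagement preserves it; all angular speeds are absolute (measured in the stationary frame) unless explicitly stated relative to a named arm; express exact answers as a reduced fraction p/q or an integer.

3-mesh fixed-axis compound train (all bearings frame-fixed)
mesh 1 [37T→95T]: |ω|/ω_in = 1×37/95 = 37/95, sense flips to −
mesh 2 [96T→28T]: |ω|/ω_in = (37/95)×96/28 = 888/665, sense flips to +
mesh 3 [28T→79T]: |ω|/ω_in = (888/665)×28/79 = 3552/7505, sense flips to −
signed output speed (× input speed) = -3552/7505

-3552/7505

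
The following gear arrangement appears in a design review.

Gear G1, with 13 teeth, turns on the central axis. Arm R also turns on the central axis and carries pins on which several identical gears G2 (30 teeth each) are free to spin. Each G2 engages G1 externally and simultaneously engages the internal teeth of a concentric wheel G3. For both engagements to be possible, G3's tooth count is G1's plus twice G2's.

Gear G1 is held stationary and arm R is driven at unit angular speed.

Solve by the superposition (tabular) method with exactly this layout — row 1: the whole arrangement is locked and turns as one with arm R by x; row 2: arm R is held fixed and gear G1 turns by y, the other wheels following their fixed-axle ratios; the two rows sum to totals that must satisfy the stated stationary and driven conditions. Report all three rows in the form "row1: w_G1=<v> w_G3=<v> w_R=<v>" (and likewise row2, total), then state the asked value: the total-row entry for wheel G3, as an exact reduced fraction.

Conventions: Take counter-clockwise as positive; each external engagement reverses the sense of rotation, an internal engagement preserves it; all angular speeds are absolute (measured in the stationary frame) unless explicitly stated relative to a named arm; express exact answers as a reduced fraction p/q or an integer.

row1: w_G1=1 w_G3=1 w_R=1
row2: w_G1=-1 w_G3=13/73 w_R=0
total: w_G1=0 w_G3=86/73 w_R=1
asked value: 86/73

planetary set (13T centre, 30T on arm, 73T internal) — Willis relation
row 1: whole set turns with the arm by x
row 2 (arm held, sun turns y): ω_ring = −(13/73)·y, ω_arm = 0
boundary: total ω_sun = x + y = 0 and total ω_arm = x = 1  ⇒  y = -1, x = 1
row 2 ring = −(13/73)·(-1) = 13/73
totals (row 1 + row 2): sun 1 + (-1) = 0, ring 1 + 13/73 = 86/73, arm 1 + 0 = 1
asked cell (total, ring) = 86/73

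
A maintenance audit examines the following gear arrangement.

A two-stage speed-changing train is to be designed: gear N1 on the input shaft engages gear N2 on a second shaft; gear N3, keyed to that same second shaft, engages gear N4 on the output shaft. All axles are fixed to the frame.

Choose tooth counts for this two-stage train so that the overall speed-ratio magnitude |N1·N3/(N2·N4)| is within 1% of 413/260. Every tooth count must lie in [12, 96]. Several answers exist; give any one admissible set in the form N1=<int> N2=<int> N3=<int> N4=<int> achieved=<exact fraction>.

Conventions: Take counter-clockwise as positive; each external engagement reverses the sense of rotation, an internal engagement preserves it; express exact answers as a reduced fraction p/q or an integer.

N1=14 N2=13 N3=59 N4=40 achieved=413/260

2-stage fixed-axis compound train for ratio 413/260
target = 413/260 in lowest terms: an exact hit needs N1·N3 = k·413 and N2·N4 = k·260 for one integer k, every count in [12, 96]; additionally prefer no 1:1 stage (N1 ≠ N2, N3 ≠ N4)
k = 1: no 1:1-free in-range split of k·413 and k·260 into factor pairs; take k = 2
k = 2: N1·N3 = 826 = 14·59, N2·N4 = 520 = 13·40
achieved = 14·59/(13·40) = 413/260; |achieved − target| = 0 ≤ 413/26000 ✓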